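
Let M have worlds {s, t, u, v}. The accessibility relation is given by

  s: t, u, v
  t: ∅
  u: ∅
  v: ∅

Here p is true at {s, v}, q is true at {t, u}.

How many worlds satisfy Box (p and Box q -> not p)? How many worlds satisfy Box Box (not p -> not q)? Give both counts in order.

3 and 4

For Box (p and Box q -> not p):
s: successors {t, u, v}; p and Box q -> not p there: t:T, u:T, v:F. ✗
t: no successors, so Box (p and Box q -> not p) holds vacuously. ✓
u: no successors, so Box (p and Box q -> not p) holds vacuously. ✓
v: no successors, so Box (p and Box q -> not p) holds vacuously. ✓
— 3 worlds.
For Box Box (not p -> not q):
s: successors {t, u, v}; Box (not p -> not q) there: t:T, u:T, v:T. ✓
t: no successors, so Box Box (not p -> not q) holds vacuously. ✓
u: no successors, so Box Box (not p -> not q) holds vacuously. ✓
v: no successors, so Box Box (not p -> not q) holds vacuously. ✓
— 4 worlds.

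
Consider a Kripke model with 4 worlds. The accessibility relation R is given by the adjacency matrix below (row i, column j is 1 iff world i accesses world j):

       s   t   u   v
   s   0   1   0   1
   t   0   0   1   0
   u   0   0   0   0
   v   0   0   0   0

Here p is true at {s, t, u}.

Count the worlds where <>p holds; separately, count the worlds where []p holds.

For <>p:
s: successors {t, v}; p there: t:T, v:F. ✓
t: successors {u}; p there: u:T. ✓
u: no successors, so <>p fails. ✗
v: no successors, so <>p fails. ✗
— 2 worlds.
For []p:
s: successors {t, v}; p there: t:T, v:F. ✗
t: successors {u}; p there: u:T. ✓
u: no successors, so []p holds vacuously. ✓
v: no successors, so []p holds vacuously. ✓
— 3 worlds.

2 and 3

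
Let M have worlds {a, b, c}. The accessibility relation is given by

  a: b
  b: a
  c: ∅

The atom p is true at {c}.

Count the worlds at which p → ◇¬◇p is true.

a: p is F, ◇¬◇p is T. ✓
b: p is F, ◇¬◇p is T. ✓
c: p is T, ◇¬◇p is F. ✗
Satisfying worlds: {a, b}.

2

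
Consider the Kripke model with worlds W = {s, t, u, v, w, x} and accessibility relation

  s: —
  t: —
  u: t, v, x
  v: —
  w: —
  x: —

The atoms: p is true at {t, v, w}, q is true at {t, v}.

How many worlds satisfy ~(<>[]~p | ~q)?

2

s: <>[]~p | ~q is T. ✗
t: <>[]~p | ~q is F. ✓
u: <>[]~p | ~q is T. ✗
v: <>[]~p | ~q is F. ✓
w: <>[]~p | ~q is T. ✗
x: <>[]~p | ~q is T. ✗
Satisfying worlds: {t, v}.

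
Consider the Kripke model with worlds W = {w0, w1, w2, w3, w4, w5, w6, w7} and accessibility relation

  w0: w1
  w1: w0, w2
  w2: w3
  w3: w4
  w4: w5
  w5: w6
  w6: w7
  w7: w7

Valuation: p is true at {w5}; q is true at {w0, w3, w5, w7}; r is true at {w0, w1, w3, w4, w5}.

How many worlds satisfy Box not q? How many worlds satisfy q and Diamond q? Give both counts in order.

3 and 1

For Box not q:
w0: successors {w1}; not q there: w1:T. ✓
w1: successors {w0, w2}; not q there: w0:F, w2:T. ✗
w2: successors {w3}; not q there: w3:F. ✗
w3: successors {w4}; not q there: w4:T. ✓
w4: successors {w5}; not q there: w5:F. ✗
w5: successors {w6}; not q there: w6:T. ✓
w6: successors {w7}; not q there: w7:F. ✗
w7: successors {w7}; not q there: w7:F. ✗
— 3 worlds.
For q and Diamond q:
w0: q is T, Diamond q is F. ✗
w1: q is F, Diamond q is T. ✗
w2: q is F, Diamond q is T. ✗
w3: q is T, Diamond q is F. ✗
w4: q is F, Diamond q is T. ✗
w5: q is T, Diamond q is F. ✗
w6: q is F, Diamond q is T. ✗
w7: q is T, Diamond q is T. ✓
— 1 world.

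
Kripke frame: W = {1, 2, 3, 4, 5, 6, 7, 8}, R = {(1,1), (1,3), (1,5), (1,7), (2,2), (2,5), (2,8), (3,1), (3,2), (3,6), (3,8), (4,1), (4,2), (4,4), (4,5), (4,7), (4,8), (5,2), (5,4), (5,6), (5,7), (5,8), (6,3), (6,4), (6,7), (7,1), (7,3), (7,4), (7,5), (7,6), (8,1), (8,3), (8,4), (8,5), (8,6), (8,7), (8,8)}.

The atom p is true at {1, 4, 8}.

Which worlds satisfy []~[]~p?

1: successors {1, 3, 5, 7}; ~[]~p there: 1:T, 3:T, 5:T, 7:T. ✓
2: successors {2, 5, 8}; ~[]~p there: 2:T, 5:T, 8:T. ✓
3: successors {1, 2, 6, 8}; ~[]~p there: 1:T, 2:T, 6:T, 8:T. ✓
4: successors {1, 2, 4, 5, 7, 8}; ~[]~p there: 1:T, 2:T, 4:T, 5:T, 7:T, 8:T. ✓
5: successors {2, 4, 6, 7, 8}; ~[]~p there: 2:T, 4:T, 6:T, 7:T, 8:T. ✓
6: successors {3, 4, 7}; ~[]~p there: 3:T, 4:T, 7:T. ✓
7: successors {1, 3, 4, 5, 6}; ~[]~p there: 1:T, 3:T, 4:T, 5:T, 6:T. ✓
8: successors {1, 3, 4, 5, 6, 7, 8}; ~[]~p there: 1:T, 3:T, 4:T, 5:T, 6:T, 7:T, 8:T. ✓

{1, 2, 3, 4, 5, 6, 7, 8}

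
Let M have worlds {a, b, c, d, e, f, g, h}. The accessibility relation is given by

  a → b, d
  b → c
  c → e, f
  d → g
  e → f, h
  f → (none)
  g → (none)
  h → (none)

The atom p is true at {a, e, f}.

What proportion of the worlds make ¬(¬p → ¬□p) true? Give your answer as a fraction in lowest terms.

a: ¬p → ¬□p is T. ✗
b: ¬p → ¬□p is T. ✗
c: ¬p → ¬□p is F. ✓
d: ¬p → ¬□p is T. ✗
e: ¬p → ¬□p is T. ✗
f: ¬p → ¬□p is T. ✗
g: ¬p → ¬□p is F. ✓
h: ¬p → ¬□p is F. ✓
That's 3 of 8 worlds, so 3/8.

3/8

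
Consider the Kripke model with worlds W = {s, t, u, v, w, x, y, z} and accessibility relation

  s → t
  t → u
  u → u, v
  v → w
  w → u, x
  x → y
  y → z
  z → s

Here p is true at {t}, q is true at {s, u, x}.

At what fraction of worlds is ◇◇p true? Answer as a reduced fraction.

1/8

s: successors {t}; ◇p there: t:F. ✗
t: successors {u}; ◇p there: u:F. ✗
u: successors {u, v}; ◇p there: u:F, v:F. ✗
v: successors {w}; ◇p there: w:F. ✗
w: successors {u, x}; ◇p there: u:F, x:F. ✗
x: successors {y}; ◇p there: y:F. ✗
y: successors {z}; ◇p there: z:F. ✗
z: successors {s}; ◇p there: s:T. ✓
That's 1 of 8 worlds, so 1/8.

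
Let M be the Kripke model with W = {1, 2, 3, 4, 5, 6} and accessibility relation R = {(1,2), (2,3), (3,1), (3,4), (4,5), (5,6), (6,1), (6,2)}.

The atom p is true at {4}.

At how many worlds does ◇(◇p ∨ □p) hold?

1: successors {2}; ◇p ∨ □p there: 2:F. ✗
2: successors {3}; ◇p ∨ □p there: 3:T. ✓
3: successors {1, 4}; ◇p ∨ □p there: 1:F, 4:F. ✗
4: successors {5}; ◇p ∨ □p there: 5:F. ✗
5: successors {6}; ◇p ∨ □p there: 6:F. ✗
6: successors {1, 2}; ◇p ∨ □p there: 1:F, 2:F. ✗
Satisfying worlds: {2}.

1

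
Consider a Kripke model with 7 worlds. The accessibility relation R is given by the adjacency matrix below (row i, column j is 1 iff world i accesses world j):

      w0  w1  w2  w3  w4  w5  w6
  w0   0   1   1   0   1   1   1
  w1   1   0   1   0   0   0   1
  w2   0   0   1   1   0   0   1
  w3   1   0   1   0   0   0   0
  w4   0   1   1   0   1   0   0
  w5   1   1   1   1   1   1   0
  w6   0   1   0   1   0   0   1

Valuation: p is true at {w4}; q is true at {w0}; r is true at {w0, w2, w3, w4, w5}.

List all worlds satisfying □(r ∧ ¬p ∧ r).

w0: successors {w1, w2, w4, w5, w6}; r ∧ ¬p ∧ r there: w1:F, w2:T, w4:F, w5:T, w6:F. ✗
w1: successors {w0, w2, w6}; r ∧ ¬p ∧ r there: w0:T, w2:T, w6:F. ✗
w2: successors {w2, w3, w6}; r ∧ ¬p ∧ r there: w2:T, w3:T, w6:F. ✗
w3: successors {w0, w2}; r ∧ ¬p ∧ r there: w0:T, w2:T. ✓
w4: successors {w1, w2, w4}; r ∧ ¬p ∧ r there: w1:F, w2:T, w4:F. ✗
w5: successors {w0, w1, w2, w3, w4, w5}; r ∧ ¬p ∧ r there: w0:T, w1:F, w2:T, w3:T, w4:F, w5:T. ✗
w6: successors {w1, w3, w6}; r ∧ ¬p ∧ r there: w1:F, w3:T, w6:F. ✗

{w3}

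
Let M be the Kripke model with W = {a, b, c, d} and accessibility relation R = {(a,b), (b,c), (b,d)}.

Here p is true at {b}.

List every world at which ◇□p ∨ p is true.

{b}

a: ◇□p is F, p is F. ✗
b: ◇□p is T, p is T. ✓
c: ◇□p is F, p is F. ✗
d: ◇□p is F, p is F. ✗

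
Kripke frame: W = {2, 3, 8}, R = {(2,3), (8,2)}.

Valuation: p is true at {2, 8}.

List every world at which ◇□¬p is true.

{2, 8}

2: successors {3}; □¬p there: 3:T. ✓
3: no successors, so ◇□¬p fails. ✗
8: successors {2}; □¬p there: 2:T. ✓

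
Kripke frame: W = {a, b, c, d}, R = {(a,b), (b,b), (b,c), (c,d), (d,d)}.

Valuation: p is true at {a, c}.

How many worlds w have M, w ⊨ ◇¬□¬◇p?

a: successors {b}; ¬□¬◇p there: b:T. ✓
b: successors {b, c}; ¬□¬◇p there: b:T, c:F. ✓
c: successors {d}; ¬□¬◇p there: d:F. ✗
d: successors {d}; ¬□¬◇p there: d:F. ✗
Satisfying worlds: {a, b}.

2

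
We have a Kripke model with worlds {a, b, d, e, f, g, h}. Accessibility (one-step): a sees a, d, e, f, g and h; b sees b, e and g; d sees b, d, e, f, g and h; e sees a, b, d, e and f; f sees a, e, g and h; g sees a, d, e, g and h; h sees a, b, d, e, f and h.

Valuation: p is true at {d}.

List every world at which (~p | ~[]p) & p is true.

{d}

a: ~p | ~[]p is T, p is F. ✗
b: ~p | ~[]p is T, p is F. ✗
d: ~p | ~[]p is T, p is T. ✓
e: ~p | ~[]p is T, p is F. ✗
f: ~p | ~[]p is T, p is F. ✗
g: ~p | ~[]p is T, p is F. ✗
h: ~p | ~[]p is T, p is F. ✗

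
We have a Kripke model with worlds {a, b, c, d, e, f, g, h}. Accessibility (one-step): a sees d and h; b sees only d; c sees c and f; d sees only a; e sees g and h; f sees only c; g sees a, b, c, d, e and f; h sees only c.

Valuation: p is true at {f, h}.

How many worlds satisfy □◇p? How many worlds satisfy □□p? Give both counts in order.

3 and 0

For □◇p:
a: successors {d, h}; ◇p there: d:F, h:F. ✗
b: successors {d}; ◇p there: d:F. ✗
c: successors {c, f}; ◇p there: c:T, f:F. ✗
d: successors {a}; ◇p there: a:T. ✓
e: successors {g, h}; ◇p there: g:T, h:F. ✗
f: successors {c}; ◇p there: c:T. ✓
g: successors {a, b, c, d, e, f}; ◇p there: a:T, b:F, c:T, d:F, e:T, f:F. ✗
h: successors {c}; ◇p there: c:T. ✓
— 3 worlds.
For □□p:
a: successors {d, h}; □p there: d:F, h:F. ✗
b: successors {d}; □p there: d:F. ✗
c: successors {c, f}; □p there: c:F, f:F. ✗
d: successors {a}; □p there: a:F. ✗
e: successors {g, h}; □p there: g:F, h:F. ✗
f: successors {c}; □p there: c:F. ✗
g: successors {a, b, c, d, e, f}; □p there: a:F, b:F, c:F, d:F, e:F, f:F. ✗
h: successors {c}; □p there: c:F. ✗
— 0 worlds.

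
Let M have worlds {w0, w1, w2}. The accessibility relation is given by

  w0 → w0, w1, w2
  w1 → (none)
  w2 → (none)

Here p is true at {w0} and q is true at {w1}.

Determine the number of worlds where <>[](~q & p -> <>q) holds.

w0: successors {w0, w1, w2}; [](~q & p -> <>q) there: w0:T, w1:T, w2:T. ✓
w1: no successors, so <>[](~q & p -> <>q) fails. ✗
w2: no successors, so <>[](~q & p -> <>q) fails. ✗
Satisfying worlds: {w0}.

1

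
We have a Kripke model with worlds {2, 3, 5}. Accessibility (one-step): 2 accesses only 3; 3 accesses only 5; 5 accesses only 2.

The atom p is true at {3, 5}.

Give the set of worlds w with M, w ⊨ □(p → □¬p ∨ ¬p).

2: successors {3}; p → □¬p ∨ ¬p there: 3:F. ✗
3: successors {5}; p → □¬p ∨ ¬p there: 5:T. ✓
5: successors {2}; p → □¬p ∨ ¬p there: 2:T. ✓

{3, 5}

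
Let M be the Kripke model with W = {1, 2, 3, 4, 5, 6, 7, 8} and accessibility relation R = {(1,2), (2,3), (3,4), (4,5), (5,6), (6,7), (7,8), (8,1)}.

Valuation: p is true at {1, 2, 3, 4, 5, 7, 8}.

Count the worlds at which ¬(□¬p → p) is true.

0

1: □¬p → p is T. ✗
2: □¬p → p is T. ✗
3: □¬p → p is T. ✗
4: □¬p → p is T. ✗
5: □¬p → p is T. ✗
6: □¬p → p is T. ✗
7: □¬p → p is T. ✗
8: □¬p → p is T. ✗
Satisfying worlds: ∅.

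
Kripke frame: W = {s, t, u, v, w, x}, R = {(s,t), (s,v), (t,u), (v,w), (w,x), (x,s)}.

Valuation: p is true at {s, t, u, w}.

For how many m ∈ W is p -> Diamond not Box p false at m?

4

s: p is T, Diamond not Box p is F. ✗
t: p is T, Diamond not Box p is F. ✗
u: p is T, Diamond not Box p is F. ✗
v: p is F, Diamond not Box p is T. ✓
w: p is T, Diamond not Box p is F. ✗
x: p is F, Diamond not Box p is T. ✓
Satisfying worlds: {v, x}.
So p -> Diamond not Box p fails at the other 4 worlds.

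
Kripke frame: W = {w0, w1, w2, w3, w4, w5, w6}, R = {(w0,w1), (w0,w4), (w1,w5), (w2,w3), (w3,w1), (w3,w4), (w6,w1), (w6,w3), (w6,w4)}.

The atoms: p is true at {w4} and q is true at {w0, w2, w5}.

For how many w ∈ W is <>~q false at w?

w0: successors {w1, w4}; ~q there: w1:T, w4:T. ✓
w1: successors {w5}; ~q there: w5:F. ✗
w2: successors {w3}; ~q there: w3:T. ✓
w3: successors {w1, w4}; ~q there: w1:T, w4:T. ✓
w4: no successors, so <>~q fails. ✗
w5: no successors, so <>~q fails. ✗
w6: successors {w1, w3, w4}; ~q there: w1:T, w3:T, w4:T. ✓
Satisfying worlds: {w0, w2, w3, w6}.
So <>~q fails at the other 3 worlds.

3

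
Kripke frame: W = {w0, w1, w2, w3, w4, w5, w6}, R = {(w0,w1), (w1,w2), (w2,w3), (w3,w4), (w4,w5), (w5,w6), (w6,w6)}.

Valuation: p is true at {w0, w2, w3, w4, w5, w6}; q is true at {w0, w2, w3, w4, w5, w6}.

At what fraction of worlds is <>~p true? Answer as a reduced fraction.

w0: successors {w1}; ~p there: w1:T. ✓
w1: successors {w2}; ~p there: w2:F. ✗
w2: successors {w3}; ~p there: w3:F. ✗
w3: successors {w4}; ~p there: w4:F. ✗
w4: successors {w5}; ~p there: w5:F. ✗
w5: successors {w6}; ~p there: w6:F. ✗
w6: successors {w6}; ~p there: w6:F. ✗
That's 1 of 7 worlds, so 1/7.

1/7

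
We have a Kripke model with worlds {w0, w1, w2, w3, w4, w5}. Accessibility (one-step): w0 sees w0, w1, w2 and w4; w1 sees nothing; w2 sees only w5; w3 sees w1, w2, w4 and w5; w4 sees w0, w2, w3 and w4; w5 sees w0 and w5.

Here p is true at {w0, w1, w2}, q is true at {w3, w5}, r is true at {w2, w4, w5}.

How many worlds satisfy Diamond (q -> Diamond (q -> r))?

5

w0: successors {w0, w1, w2, w4}; q -> Diamond (q -> r) there: w0:T, w1:T, w2:T, w4:T. ✓
w1: no successors, so Diamond (q -> Diamond (q -> r)) fails. ✗
w2: successors {w5}; q -> Diamond (q -> r) there: w5:T. ✓
w3: successors {w1, w2, w4, w5}; q -> Diamond (q -> r) there: w1:T, w2:T, w4:T, w5:T. ✓
w4: successors {w0, w2, w3, w4}; q -> Diamond (q -> r) there: w0:T, w2:T, w3:T, w4:T. ✓
w5: successors {w0, w5}; q -> Diamond (q -> r) there: w0:T, w5:T. ✓
Satisfying worlds: {w0, w2, w3, w4, w5}.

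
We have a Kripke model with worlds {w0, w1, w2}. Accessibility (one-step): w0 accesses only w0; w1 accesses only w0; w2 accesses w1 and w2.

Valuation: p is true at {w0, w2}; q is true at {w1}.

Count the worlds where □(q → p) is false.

1

w0: successors {w0}; q → p there: w0:T. ✓
w1: successors {w0}; q → p there: w0:T. ✓
w2: successors {w1, w2}; q → p there: w1:F, w2:T. ✗
Satisfying worlds: {w0, w1}.
So □(q → p) fails at the other 1 world.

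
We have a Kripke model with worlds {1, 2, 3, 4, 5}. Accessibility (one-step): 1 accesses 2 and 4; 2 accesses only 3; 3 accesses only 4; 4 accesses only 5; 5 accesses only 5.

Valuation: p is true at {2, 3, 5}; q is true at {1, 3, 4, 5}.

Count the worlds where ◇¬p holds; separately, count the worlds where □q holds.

2 and 4

For ◇¬p:
1: successors {2, 4}; ¬p there: 2:F, 4:T. ✓
2: successors {3}; ¬p there: 3:F. ✗
3: successors {4}; ¬p there: 4:T. ✓
4: successors {5}; ¬p there: 5:F. ✗
5: successors {5}; ¬p there: 5:F. ✗
— 2 worlds.
For □q:
1: successors {2, 4}; q there: 2:F, 4:T. ✗
2: successors {3}; q there: 3:T. ✓
3: successors {4}; q there: 4:T. ✓
4: successors {5}; q there: 5:T. ✓
5: successors {5}; q there: 5:T. ✓
— 4 worlds.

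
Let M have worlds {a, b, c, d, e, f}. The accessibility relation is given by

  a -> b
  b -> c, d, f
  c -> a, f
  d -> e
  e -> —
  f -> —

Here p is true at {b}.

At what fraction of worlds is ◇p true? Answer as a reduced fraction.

a: successors {b}; p there: b:T. ✓
b: successors {c, d, f}; p there: c:F, d:F, f:F. ✗
c: successors {a, f}; p there: a:F, f:F. ✗
d: successors {e}; p there: e:F. ✗
e: no successors, so ◇p fails. ✗
f: no successors, so ◇p fails. ✗
That's 1 of 6 worlds, so 1/6.

1/6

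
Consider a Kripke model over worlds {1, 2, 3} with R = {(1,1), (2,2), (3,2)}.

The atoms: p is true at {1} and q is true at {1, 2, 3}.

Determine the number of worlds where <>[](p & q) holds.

1

1: successors {1}; [](p & q) there: 1:T. ✓
2: successors {2}; [](p & q) there: 2:F. ✗
3: successors {2}; [](p & q) there: 2:F. ✗
Satisfying worlds: {1}.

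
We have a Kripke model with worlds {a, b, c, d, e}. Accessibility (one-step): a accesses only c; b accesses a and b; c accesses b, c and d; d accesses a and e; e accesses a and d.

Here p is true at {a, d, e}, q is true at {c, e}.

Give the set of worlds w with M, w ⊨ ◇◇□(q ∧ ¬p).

{b, c, d, e}

a: successors {c}; ◇□(q ∧ ¬p) there: c:F. ✗
b: successors {a, b}; ◇□(q ∧ ¬p) there: a:F, b:T. ✓
c: successors {b, c, d}; ◇□(q ∧ ¬p) there: b:T, c:F, d:T. ✓
d: successors {a, e}; ◇□(q ∧ ¬p) there: a:F, e:T. ✓
e: successors {a, d}; ◇□(q ∧ ¬p) there: a:F, d:T. ✓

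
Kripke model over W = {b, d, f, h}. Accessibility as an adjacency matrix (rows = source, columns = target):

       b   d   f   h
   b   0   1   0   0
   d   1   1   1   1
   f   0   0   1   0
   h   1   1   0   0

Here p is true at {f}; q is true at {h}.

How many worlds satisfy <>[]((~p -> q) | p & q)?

2

b: successors {d}; []((~p -> q) | p & q) there: d:F. ✗
d: successors {b, d, f, h}; []((~p -> q) | p & q) there: b:F, d:F, f:T, h:F. ✓
f: successors {f}; []((~p -> q) | p & q) there: f:T. ✓
h: successors {b, d}; []((~p -> q) | p & q) there: b:F, d:F. ✗
Satisfying worlds: {d, f}.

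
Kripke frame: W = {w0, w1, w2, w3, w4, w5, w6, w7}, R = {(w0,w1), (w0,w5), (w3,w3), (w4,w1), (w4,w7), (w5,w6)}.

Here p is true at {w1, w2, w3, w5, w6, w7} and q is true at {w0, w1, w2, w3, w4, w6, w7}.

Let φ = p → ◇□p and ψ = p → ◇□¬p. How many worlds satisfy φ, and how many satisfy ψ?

4 and 3

For p → ◇□p:
w0: p is F, ◇□p is T. ✓
w1: p is T, ◇□p is F. ✗
w2: p is T, ◇□p is F. ✗
w3: p is T, ◇□p is T. ✓
w4: p is F, ◇□p is T. ✓
w5: p is T, ◇□p is T. ✓
w6: p is T, ◇□p is F. ✗
w7: p is T, ◇□p is F. ✗
— 4 worlds.
For p → ◇□¬p:
w0: p is F, ◇□¬p is T. ✓
w1: p is T, ◇□¬p is F. ✗
w2: p is T, ◇□¬p is F. ✗
w3: p is T, ◇□¬p is F. ✗
w4: p is F, ◇□¬p is T. ✓
w5: p is T, ◇□¬p is T. ✓
w6: p is T, ◇□¬p is F. ✗
w7: p is T, ◇□¬p is F. ✗
— 3 worlds.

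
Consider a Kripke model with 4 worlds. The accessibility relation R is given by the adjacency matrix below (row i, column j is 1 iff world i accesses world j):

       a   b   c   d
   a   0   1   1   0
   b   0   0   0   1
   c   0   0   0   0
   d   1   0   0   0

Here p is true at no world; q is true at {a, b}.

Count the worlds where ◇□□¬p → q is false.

1

a: ◇□□¬p is T, q is T. ✓
b: ◇□□¬p is T, q is T. ✓
c: ◇□□¬p is F, q is F. ✓
d: ◇□□¬p is T, q is F. ✗
Satisfying worlds: {a, b, c}.
So ◇□□¬p → q fails at the other 1 world.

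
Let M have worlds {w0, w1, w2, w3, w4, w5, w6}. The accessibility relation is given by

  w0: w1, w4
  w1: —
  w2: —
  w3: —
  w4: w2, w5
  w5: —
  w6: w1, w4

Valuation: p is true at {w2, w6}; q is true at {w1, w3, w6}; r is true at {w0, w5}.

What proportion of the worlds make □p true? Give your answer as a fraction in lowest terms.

4/7

w0: successors {w1, w4}; p there: w1:F, w4:F. ✗
w1: no successors, so □p holds vacuously. ✓
w2: no successors, so □p holds vacuously. ✓
w3: no successors, so □p holds vacuously. ✓
w4: successors {w2, w5}; p there: w2:T, w5:F. ✗
w5: no successors, so □p holds vacuously. ✓
w6: successors {w1, w4}; p there: w1:F, w4:F. ✗
That's 4 of 7 worlds, so 4/7.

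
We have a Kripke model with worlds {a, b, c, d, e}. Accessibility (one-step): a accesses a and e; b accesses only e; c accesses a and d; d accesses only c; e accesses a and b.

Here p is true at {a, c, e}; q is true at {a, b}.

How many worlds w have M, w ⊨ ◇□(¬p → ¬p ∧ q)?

a: successors {a, e}; □(¬p → ¬p ∧ q) there: a:T, e:T. ✓
b: successors {e}; □(¬p → ¬p ∧ q) there: e:T. ✓
c: successors {a, d}; □(¬p → ¬p ∧ q) there: a:T, d:T. ✓
d: successors {c}; □(¬p → ¬p ∧ q) there: c:F. ✗
e: successors {a, b}; □(¬p → ¬p ∧ q) there: a:T, b:T. ✓
Satisfying worlds: {a, b, c, e}.

4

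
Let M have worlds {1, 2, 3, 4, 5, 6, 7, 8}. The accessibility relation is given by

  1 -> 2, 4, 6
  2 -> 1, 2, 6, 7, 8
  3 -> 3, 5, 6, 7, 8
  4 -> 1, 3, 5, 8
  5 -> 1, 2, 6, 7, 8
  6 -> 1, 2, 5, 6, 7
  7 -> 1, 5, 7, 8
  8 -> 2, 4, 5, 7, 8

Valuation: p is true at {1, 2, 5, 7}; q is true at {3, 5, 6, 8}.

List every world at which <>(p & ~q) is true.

{1, 2, 3, 4, 5, 6, 7, 8}

1: successors {2, 4, 6}; p & ~q there: 2:T, 4:F, 6:F. ✓
2: successors {1, 2, 6, 7, 8}; p & ~q there: 1:T, 2:T, 6:F, 7:T, 8:F. ✓
3: successors {3, 5, 6, 7, 8}; p & ~q there: 3:F, 5:F, 6:F, 7:T, 8:F. ✓
4: successors {1, 3, 5, 8}; p & ~q there: 1:T, 3:F, 5:F, 8:F. ✓
5: successors {1, 2, 6, 7, 8}; p & ~q there: 1:T, 2:T, 6:F, 7:T, 8:F. ✓
6: successors {1, 2, 5, 6, 7}; p & ~q there: 1:T, 2:T, 5:F, 6:F, 7:T. ✓
7: successors {1, 5, 7, 8}; p & ~q there: 1:T, 5:F, 7:T, 8:F. ✓
8: successors {2, 4, 5, 7, 8}; p & ~q there: 2:T, 4:F, 5:F, 7:T, 8:F. ✓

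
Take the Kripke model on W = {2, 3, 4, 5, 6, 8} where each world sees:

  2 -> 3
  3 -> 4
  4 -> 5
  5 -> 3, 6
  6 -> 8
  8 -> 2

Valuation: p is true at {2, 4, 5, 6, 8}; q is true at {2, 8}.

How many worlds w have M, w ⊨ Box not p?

1

2: successors {3}; not p there: 3:T. ✓
3: successors {4}; not p there: 4:F. ✗
4: successors {5}; not p there: 5:F. ✗
5: successors {3, 6}; not p there: 3:T, 6:F. ✗
6: successors {8}; not p there: 8:F. ✗
8: successors {2}; not p there: 2:F. ✗
Satisfying worlds: {2}.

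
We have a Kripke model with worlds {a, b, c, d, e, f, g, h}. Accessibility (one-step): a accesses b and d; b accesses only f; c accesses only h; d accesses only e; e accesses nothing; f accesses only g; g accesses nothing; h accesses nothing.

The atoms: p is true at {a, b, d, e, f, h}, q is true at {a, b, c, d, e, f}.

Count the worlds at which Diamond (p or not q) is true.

5

a: successors {b, d}; p or not q there: b:T, d:T. ✓
b: successors {f}; p or not q there: f:T. ✓
c: successors {h}; p or not q there: h:T. ✓
d: successors {e}; p or not q there: e:T. ✓
e: no successors, so Diamond (p or not q) fails. ✗
f: successors {g}; p or not q there: g:T. ✓
g: no successors, so Diamond (p or not q) fails. ✗
h: no successors, so Diamond (p or not q) fails. ✗
Satisfying worlds: {a, b, c, d, f}.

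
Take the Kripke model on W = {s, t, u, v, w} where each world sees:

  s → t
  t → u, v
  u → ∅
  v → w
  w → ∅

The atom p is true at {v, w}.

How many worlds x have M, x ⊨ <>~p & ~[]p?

2

s: <>~p is T, ~[]p is T. ✓
t: <>~p is T, ~[]p is T. ✓
u: <>~p is F, ~[]p is F. ✗
v: <>~p is F, ~[]p is F. ✗
w: <>~p is F, ~[]p is F. ✗
Satisfying worlds: {s, t}.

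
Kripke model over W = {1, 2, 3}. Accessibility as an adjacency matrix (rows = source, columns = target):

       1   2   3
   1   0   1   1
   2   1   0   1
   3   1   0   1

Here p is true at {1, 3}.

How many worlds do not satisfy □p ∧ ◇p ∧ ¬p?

1: □p ∧ ◇p is F, ¬p is F. ✗
2: □p ∧ ◇p is T, ¬p is T. ✓
3: □p ∧ ◇p is T, ¬p is F. ✗
Satisfying worlds: {2}.
So □p ∧ ◇p ∧ ¬p fails at the other 2 worlds.

2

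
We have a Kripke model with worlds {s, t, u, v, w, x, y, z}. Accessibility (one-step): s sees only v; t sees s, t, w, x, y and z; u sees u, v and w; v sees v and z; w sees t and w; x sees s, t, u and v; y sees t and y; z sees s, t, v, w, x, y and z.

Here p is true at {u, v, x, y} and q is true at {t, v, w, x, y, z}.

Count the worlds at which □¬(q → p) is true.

s: successors {v}; ¬(q → p) there: v:F. ✗
t: successors {s, t, w, x, y, z}; ¬(q → p) there: s:F, t:T, w:T, x:F, y:F, z:T. ✗
u: successors {u, v, w}; ¬(q → p) there: u:F, v:F, w:T. ✗
v: successors {v, z}; ¬(q → p) there: v:F, z:T. ✗
w: successors {t, w}; ¬(q → p) there: t:T, w:T. ✓
x: successors {s, t, u, v}; ¬(q → p) there: s:F, t:T, u:F, v:F. ✗
y: successors {t, y}; ¬(q → p) there: t:T, y:F. ✗
z: successors {s, t, v, w, x, y, z}; ¬(q → p) there: s:F, t:T, v:F, w:T, x:F, y:F, z:T. ✗
Satisfying worlds: {w}.

1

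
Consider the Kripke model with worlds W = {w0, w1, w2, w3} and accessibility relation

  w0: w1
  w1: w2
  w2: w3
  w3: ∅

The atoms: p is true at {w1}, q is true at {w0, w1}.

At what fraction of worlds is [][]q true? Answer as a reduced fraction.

w0: successors {w1}; []q there: w1:F. ✗
w1: successors {w2}; []q there: w2:F. ✗
w2: successors {w3}; []q there: w3:T. ✓
w3: no successors, so [][]q holds vacuously. ✓
That's 2 of 4 worlds, so 2/4 = 1/2.

1/2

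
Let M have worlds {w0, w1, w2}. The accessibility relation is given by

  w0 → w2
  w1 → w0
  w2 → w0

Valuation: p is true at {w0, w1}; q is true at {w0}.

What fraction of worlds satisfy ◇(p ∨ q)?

2/3

w0: successors {w2}; p ∨ q there: w2:F. ✗
w1: successors {w0}; p ∨ q there: w0:T. ✓
w2: successors {w0}; p ∨ q there: w0:T. ✓
That's 2 of 3 worlds, so 2/3.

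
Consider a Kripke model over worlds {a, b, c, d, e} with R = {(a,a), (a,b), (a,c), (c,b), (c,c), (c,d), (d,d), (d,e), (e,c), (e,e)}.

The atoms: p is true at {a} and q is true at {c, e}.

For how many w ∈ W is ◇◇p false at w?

4

a: successors {a, b, c}; ◇p there: a:T, b:F, c:F. ✓
b: no successors, so ◇◇p fails. ✗
c: successors {b, c, d}; ◇p there: b:F, c:F, d:F. ✗
d: successors {d, e}; ◇p there: d:F, e:F. ✗
e: successors {c, e}; ◇p there: c:F, e:F. ✗
Satisfying worlds: {a}.
So ◇◇p fails at the other 4 worlds.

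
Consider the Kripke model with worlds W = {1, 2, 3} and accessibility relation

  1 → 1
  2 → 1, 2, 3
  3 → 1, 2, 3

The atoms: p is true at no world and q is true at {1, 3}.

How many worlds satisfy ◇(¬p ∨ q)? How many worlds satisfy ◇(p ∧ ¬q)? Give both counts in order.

3 and 0

For ◇(¬p ∨ q):
1: successors {1}; ¬p ∨ q there: 1:T. ✓
2: successors {1, 2, 3}; ¬p ∨ q there: 1:T, 2:T, 3:T. ✓
3: successors {1, 2, 3}; ¬p ∨ q there: 1:T, 2:T, 3:T. ✓
— 3 worlds.
For ◇(p ∧ ¬q):
1: successors {1}; p ∧ ¬q there: 1:F. ✗
2: successors {1, 2, 3}; p ∧ ¬q there: 1:F, 2:F, 3:F. ✗
3: successors {1, 2, 3}; p ∧ ¬q there: 1:F, 2:F, 3:F. ✗
— 0 worlds.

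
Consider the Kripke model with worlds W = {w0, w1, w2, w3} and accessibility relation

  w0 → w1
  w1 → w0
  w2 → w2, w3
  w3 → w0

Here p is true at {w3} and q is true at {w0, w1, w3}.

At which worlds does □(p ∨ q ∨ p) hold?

w0: successors {w1}; p ∨ q ∨ p there: w1:T. ✓
w1: successors {w0}; p ∨ q ∨ p there: w0:T. ✓
w2: successors {w2, w3}; p ∨ q ∨ p there: w2:F, w3:T. ✗
w3: successors {w0}; p ∨ q ∨ p there: w0:T. ✓

{w0, w1, w3}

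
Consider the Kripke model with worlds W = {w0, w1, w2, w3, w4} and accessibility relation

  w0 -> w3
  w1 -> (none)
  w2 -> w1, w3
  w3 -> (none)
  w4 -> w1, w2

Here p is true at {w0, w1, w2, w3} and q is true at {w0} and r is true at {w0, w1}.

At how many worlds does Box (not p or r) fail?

3

w0: successors {w3}; not p or r there: w3:F. ✗
w1: no successors, so Box (not p or r) holds vacuously. ✓
w2: successors {w1, w3}; not p or r there: w1:T, w3:F. ✗
w3: no successors, so Box (not p or r) holds vacuously. ✓
w4: successors {w1, w2}; not p or r there: w1:T, w2:F. ✗
Satisfying worlds: {w1, w3}.
So Box (not p or r) fails at the other 3 worlds.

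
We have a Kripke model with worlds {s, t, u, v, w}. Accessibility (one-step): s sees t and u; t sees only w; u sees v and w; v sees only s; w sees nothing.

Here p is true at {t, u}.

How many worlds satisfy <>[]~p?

3

s: successors {t, u}; []~p there: t:T, u:T. ✓
t: successors {w}; []~p there: w:T. ✓
u: successors {v, w}; []~p there: v:T, w:T. ✓
v: successors {s}; []~p there: s:F. ✗
w: no successors, so <>[]~p fails. ✗
Satisfying worlds: {s, t, u}.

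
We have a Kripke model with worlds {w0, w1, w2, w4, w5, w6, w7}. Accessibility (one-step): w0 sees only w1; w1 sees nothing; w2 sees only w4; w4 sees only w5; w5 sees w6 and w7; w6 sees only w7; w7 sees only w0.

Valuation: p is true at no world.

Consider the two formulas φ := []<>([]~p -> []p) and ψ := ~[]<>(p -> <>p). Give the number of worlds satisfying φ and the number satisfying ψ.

For []<>([]~p -> []p):
w0: successors {w1}; <>([]~p -> []p) there: w1:F. ✗
w1: no successors, so []<>([]~p -> []p) holds vacuously. ✓
w2: successors {w4}; <>([]~p -> []p) there: w4:F. ✗
w4: successors {w5}; <>([]~p -> []p) there: w5:F. ✗
w5: successors {w6, w7}; <>([]~p -> []p) there: w6:F, w7:F. ✗
w6: successors {w7}; <>([]~p -> []p) there: w7:F. ✗
w7: successors {w0}; <>([]~p -> []p) there: w0:T. ✓
— 2 worlds.
For ~[]<>(p -> <>p):
w0: []<>(p -> <>p) is F. ✓
w1: []<>(p -> <>p) is T. ✗
w2: []<>(p -> <>p) is T. ✗
w4: []<>(p -> <>p) is T. ✗
w5: []<>(p -> <>p) is T. ✗
w6: []<>(p -> <>p) is T. ✗
w7: []<>(p -> <>p) is T. ✗
— 1 world.

2 and 1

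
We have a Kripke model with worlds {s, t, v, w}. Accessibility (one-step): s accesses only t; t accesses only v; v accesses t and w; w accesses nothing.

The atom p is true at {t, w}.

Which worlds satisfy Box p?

{s, v, w}

s: successors {t}; p there: t:T. ✓
t: successors {v}; p there: v:F. ✗
v: successors {t, w}; p there: t:T, w:T. ✓
w: no successors, so Box p holds vacuously. ✓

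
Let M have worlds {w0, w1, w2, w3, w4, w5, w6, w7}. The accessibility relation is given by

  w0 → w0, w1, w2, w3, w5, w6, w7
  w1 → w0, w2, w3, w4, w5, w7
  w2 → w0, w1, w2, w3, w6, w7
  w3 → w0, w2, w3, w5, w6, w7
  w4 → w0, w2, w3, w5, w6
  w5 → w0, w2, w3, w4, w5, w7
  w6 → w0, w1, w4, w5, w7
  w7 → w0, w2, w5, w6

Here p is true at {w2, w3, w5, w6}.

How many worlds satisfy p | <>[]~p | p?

w0: p is F, <>[]~p | p is F. ✗
w1: p is F, <>[]~p | p is F. ✗
w2: p is T, <>[]~p | p is T. ✓
w3: p is T, <>[]~p | p is T. ✓
w4: p is F, <>[]~p | p is F. ✗
w5: p is T, <>[]~p | p is T. ✓
w6: p is T, <>[]~p | p is T. ✓
w7: p is F, <>[]~p | p is F. ✗
Satisfying worlds: {w2, w3, w5, w6}.

4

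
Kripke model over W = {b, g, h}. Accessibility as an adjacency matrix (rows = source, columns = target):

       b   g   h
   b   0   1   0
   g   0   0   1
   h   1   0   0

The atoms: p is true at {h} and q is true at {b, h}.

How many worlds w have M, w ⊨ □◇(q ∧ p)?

1

b: successors {g}; ◇(q ∧ p) there: g:T. ✓
g: successors {h}; ◇(q ∧ p) there: h:F. ✗
h: successors {b}; ◇(q ∧ p) there: b:F. ✗
Satisfying worlds: {b}.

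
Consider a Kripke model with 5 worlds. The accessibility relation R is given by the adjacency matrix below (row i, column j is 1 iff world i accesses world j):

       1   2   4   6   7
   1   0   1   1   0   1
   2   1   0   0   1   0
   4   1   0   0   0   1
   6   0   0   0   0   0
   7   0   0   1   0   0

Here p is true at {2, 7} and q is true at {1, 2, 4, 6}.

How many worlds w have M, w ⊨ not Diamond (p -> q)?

1: Diamond (p -> q) is T. ✗
2: Diamond (p -> q) is T. ✗
4: Diamond (p -> q) is T. ✗
6: Diamond (p -> q) is F. ✓
7: Diamond (p -> q) is T. ✗
Satisfying worlds: {6}.

1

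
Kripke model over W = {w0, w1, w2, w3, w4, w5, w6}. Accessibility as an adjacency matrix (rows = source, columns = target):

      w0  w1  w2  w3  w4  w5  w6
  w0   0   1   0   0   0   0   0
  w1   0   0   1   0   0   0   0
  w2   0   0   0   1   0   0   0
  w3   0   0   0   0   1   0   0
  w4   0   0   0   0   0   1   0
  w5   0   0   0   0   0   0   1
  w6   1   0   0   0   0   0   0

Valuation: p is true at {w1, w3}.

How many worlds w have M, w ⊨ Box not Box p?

w0: successors {w1}; not Box p there: w1:T. ✓
w1: successors {w2}; not Box p there: w2:F. ✗
w2: successors {w3}; not Box p there: w3:T. ✓
w3: successors {w4}; not Box p there: w4:T. ✓
w4: successors {w5}; not Box p there: w5:T. ✓
w5: successors {w6}; not Box p there: w6:T. ✓
w6: successors {w0}; not Box p there: w0:F. ✗
Satisfying worlds: {w0, w2, w3, w4, w5}.

5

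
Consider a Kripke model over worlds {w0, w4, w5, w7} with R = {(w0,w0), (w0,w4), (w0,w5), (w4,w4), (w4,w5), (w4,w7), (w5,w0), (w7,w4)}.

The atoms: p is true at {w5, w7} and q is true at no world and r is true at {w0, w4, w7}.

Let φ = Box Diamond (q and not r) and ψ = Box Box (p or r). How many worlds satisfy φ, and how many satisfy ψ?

0 and 4

For Box Diamond (q and not r):
w0: successors {w0, w4, w5}; Diamond (q and not r) there: w0:F, w4:F, w5:F. ✗
w4: successors {w4, w5, w7}; Diamond (q and not r) there: w4:F, w5:F, w7:F. ✗
w5: successors {w0}; Diamond (q and not r) there: w0:F. ✗
w7: successors {w4}; Diamond (q and not r) there: w4:F. ✗
— 0 worlds.
For Box Box (p or r):
w0: successors {w0, w4, w5}; Box (p or r) there: w0:T, w4:T, w5:T. ✓
w4: successors {w4, w5, w7}; Box (p or r) there: w4:T, w5:T, w7:T. ✓
w5: successors {w0}; Box (p or r) there: w0:T. ✓
w7: successors {w4}; Box (p or r) there: w4:T. ✓
— 4 worlds.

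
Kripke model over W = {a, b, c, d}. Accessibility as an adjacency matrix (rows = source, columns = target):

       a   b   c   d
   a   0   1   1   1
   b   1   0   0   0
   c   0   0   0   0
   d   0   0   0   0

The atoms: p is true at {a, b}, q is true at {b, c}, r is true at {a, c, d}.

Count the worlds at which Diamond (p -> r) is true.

2

a: successors {b, c, d}; p -> r there: b:F, c:T, d:T. ✓
b: successors {a}; p -> r there: a:T. ✓
c: no successors, so Diamond (p -> r) fails. ✗
d: no successors, so Diamond (p -> r) fails. ✗
Satisfying worlds: {a, b}.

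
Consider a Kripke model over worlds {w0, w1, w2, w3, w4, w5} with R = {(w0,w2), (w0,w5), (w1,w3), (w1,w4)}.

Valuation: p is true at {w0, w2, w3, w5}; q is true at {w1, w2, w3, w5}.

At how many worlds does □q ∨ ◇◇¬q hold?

w0: □q is T, ◇◇¬q is F. ✓
w1: □q is F, ◇◇¬q is F. ✗
w2: □q is T, ◇◇¬q is F. ✓
w3: □q is T, ◇◇¬q is F. ✓
w4: □q is T, ◇◇¬q is F. ✓
w5: □q is T, ◇◇¬q is F. ✓
Satisfying worlds: {w0, w2, w3, w4, w5}.

5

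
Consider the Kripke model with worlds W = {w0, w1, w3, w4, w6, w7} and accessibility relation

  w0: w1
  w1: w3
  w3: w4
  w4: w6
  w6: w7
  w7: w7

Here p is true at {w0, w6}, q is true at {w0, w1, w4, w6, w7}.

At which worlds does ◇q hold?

w0: successors {w1}; q there: w1:T. ✓
w1: successors {w3}; q there: w3:F. ✗
w3: successors {w4}; q there: w4:T. ✓
w4: successors {w6}; q there: w6:T. ✓
w6: successors {w7}; q there: w7:T. ✓
w7: successors {w7}; q there: w7:T. ✓

{w0, w3, w4, w6, w7}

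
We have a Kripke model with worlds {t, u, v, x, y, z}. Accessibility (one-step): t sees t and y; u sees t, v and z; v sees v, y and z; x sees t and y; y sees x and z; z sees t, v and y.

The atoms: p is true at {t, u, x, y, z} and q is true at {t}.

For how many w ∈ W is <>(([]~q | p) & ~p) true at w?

3

t: successors {t, y}; ([]~q | p) & ~p there: t:F, y:F. ✗
u: successors {t, v, z}; ([]~q | p) & ~p there: t:F, v:T, z:F. ✓
v: successors {v, y, z}; ([]~q | p) & ~p there: v:T, y:F, z:F. ✓
x: successors {t, y}; ([]~q | p) & ~p there: t:F, y:F. ✗
y: successors {x, z}; ([]~q | p) & ~p there: x:F, z:F. ✗
z: successors {t, v, y}; ([]~q | p) & ~p there: t:F, v:T, y:F. ✓
Satisfying worlds: {u, v, z}.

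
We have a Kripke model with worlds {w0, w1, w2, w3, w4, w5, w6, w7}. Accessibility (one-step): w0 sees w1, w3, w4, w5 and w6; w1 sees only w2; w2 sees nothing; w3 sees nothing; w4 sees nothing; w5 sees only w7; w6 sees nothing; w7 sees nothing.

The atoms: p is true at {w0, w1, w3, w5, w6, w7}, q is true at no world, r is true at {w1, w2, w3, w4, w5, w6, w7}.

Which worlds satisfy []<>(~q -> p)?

w0: successors {w1, w3, w4, w5, w6}; <>(~q -> p) there: w1:F, w3:F, w4:F, w5:T, w6:F. ✗
w1: successors {w2}; <>(~q -> p) there: w2:F. ✗
w2: no successors, so []<>(~q -> p) holds vacuously. ✓
w3: no successors, so []<>(~q -> p) holds vacuously. ✓
w4: no successors, so []<>(~q -> p) holds vacuously. ✓
w5: successors {w7}; <>(~q -> p) there: w7:F. ✗
w6: no successors, so []<>(~q -> p) holds vacuously. ✓
w7: no successors, so []<>(~q -> p) holds vacuously. ✓

{w2, w3, w4, w6, w7}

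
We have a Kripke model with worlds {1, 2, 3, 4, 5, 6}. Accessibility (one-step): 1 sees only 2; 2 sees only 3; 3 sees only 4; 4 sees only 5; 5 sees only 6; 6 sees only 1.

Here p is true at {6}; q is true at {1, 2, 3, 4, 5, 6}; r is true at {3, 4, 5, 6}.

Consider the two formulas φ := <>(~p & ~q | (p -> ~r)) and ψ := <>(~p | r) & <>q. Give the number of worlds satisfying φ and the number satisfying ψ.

5 and 6

For <>(~p & ~q | (p -> ~r)):
1: successors {2}; ~p & ~q | (p -> ~r) there: 2:T. ✓
2: successors {3}; ~p & ~q | (p -> ~r) there: 3:T. ✓
3: successors {4}; ~p & ~q | (p -> ~r) there: 4:T. ✓
4: successors {5}; ~p & ~q | (p -> ~r) there: 5:T. ✓
5: successors {6}; ~p & ~q | (p -> ~r) there: 6:F. ✗
6: successors {1}; ~p & ~q | (p -> ~r) there: 1:T. ✓
— 5 worlds.
For <>(~p | r) & <>q:
1: <>(~p | r) is T, <>q is T. ✓
2: <>(~p | r) is T, <>q is T. ✓
3: <>(~p | r) is T, <>q is T. ✓
4: <>(~p | r) is T, <>q is T. ✓
5: <>(~p | r) is T, <>q is T. ✓
6: <>(~p | r) is T, <>q is T. ✓
— 6 worlds.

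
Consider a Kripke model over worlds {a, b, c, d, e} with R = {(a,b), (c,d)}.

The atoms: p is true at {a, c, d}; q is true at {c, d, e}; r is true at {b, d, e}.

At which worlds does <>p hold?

{c}

a: successors {b}; p there: b:F. ✗
b: no successors, so <>p fails. ✗
c: successors {d}; p there: d:T. ✓
d: no successors, so <>p fails. ✗
e: no successors, so <>p fails. ✗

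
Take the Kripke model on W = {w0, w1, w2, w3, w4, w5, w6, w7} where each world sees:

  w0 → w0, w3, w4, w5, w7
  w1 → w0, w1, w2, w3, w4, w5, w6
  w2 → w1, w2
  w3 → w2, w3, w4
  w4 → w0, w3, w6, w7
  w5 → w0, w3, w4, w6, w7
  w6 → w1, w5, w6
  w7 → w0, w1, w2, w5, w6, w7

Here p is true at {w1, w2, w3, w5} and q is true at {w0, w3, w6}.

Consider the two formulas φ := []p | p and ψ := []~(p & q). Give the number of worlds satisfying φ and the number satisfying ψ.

For []p | p:
w0: []p is F, p is F. ✗
w1: []p is F, p is T. ✓
w2: []p is T, p is T. ✓
w3: []p is F, p is T. ✓
w4: []p is F, p is F. ✗
w5: []p is F, p is T. ✓
w6: []p is F, p is F. ✗
w7: []p is F, p is F. ✗
— 4 worlds.
For []~(p & q):
w0: successors {w0, w3, w4, w5, w7}; ~(p & q) there: w0:T, w3:F, w4:T, w5:T, w7:T. ✗
w1: successors {w0, w1, w2, w3, w4, w5, w6}; ~(p & q) there: w0:T, w1:T, w2:T, w3:F, w4:T, w5:T, w6:T. ✗
w2: successors {w1, w2}; ~(p & q) there: w1:T, w2:T. ✓
w3: successors {w2, w3, w4}; ~(p & q) there: w2:T, w3:F, w4:T. ✗
w4: successors {w0, w3, w6, w7}; ~(p & q) there: w0:T, w3:F, w6:T, w7:T. ✗
w5: successors {w0, w3, w4, w6, w7}; ~(p & q) there: w0:T, w3:F, w4:T, w6:T, w7:T. ✗
w6: successors {w1, w5, w6}; ~(p & q) there: w1:T, w5:T, w6:T. ✓
w7: successors {w0, w1, w2, w5, w6, w7}; ~(p & q) there: w0:T, w1:T, w2:T, w5:T, w6:T, w7:T. ✓
— 3 worlds.

4 and 3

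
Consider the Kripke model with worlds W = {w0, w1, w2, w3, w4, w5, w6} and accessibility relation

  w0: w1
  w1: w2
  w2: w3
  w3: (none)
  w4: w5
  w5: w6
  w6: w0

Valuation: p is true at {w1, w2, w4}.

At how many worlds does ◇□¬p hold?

4

w0: successors {w1}; □¬p there: w1:F. ✗
w1: successors {w2}; □¬p there: w2:T. ✓
w2: successors {w3}; □¬p there: w3:T. ✓
w3: no successors, so ◇□¬p fails. ✗
w4: successors {w5}; □¬p there: w5:T. ✓
w5: successors {w6}; □¬p there: w6:T. ✓
w6: successors {w0}; □¬p there: w0:F. ✗
Satisfying worlds: {w1, w2, w4, w5}.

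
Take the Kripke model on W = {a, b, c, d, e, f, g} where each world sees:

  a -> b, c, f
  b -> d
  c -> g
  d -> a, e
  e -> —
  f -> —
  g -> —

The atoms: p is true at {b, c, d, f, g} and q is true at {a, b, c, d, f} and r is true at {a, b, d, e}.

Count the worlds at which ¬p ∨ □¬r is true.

a: ¬p is T, □¬r is F. ✓
b: ¬p is F, □¬r is F. ✗
c: ¬p is F, □¬r is T. ✓
d: ¬p is F, □¬r is F. ✗
e: ¬p is T, □¬r is T. ✓
f: ¬p is F, □¬r is T. ✓
g: ¬p is F, □¬r is T. ✓
Satisfying worlds: {a, c, e, f, g}.

5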